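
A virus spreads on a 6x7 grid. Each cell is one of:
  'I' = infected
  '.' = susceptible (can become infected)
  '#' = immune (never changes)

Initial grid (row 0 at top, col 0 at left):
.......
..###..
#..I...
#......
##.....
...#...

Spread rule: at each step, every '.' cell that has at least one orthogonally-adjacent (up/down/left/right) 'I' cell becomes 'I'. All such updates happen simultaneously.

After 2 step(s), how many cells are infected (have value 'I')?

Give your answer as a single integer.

Step 0 (initial): 1 infected
Step 1: +3 new -> 4 infected
Step 2: +5 new -> 9 infected

Answer: 9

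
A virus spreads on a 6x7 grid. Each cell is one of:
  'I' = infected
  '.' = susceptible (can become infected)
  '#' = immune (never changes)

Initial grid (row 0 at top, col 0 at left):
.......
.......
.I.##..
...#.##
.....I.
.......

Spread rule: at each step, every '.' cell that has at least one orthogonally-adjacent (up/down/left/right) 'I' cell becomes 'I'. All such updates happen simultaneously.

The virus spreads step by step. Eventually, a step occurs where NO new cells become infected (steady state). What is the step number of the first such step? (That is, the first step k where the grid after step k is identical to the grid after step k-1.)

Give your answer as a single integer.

Answer: 8

Derivation:
Step 0 (initial): 2 infected
Step 1: +7 new -> 9 infected
Step 2: +10 new -> 19 infected
Step 3: +7 new -> 26 infected
Step 4: +4 new -> 30 infected
Step 5: +2 new -> 32 infected
Step 6: +3 new -> 35 infected
Step 7: +2 new -> 37 infected
Step 8: +0 new -> 37 infected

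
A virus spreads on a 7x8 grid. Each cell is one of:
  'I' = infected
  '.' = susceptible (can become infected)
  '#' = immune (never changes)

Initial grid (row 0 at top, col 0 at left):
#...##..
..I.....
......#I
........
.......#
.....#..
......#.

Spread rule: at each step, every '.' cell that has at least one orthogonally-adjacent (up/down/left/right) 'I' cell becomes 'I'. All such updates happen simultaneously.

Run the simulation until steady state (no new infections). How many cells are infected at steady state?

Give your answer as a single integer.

Answer: 49

Derivation:
Step 0 (initial): 2 infected
Step 1: +6 new -> 8 infected
Step 2: +10 new -> 18 infected
Step 3: +9 new -> 27 infected
Step 4: +8 new -> 35 infected
Step 5: +6 new -> 41 infected
Step 6: +5 new -> 46 infected
Step 7: +2 new -> 48 infected
Step 8: +1 new -> 49 infected
Step 9: +0 new -> 49 infected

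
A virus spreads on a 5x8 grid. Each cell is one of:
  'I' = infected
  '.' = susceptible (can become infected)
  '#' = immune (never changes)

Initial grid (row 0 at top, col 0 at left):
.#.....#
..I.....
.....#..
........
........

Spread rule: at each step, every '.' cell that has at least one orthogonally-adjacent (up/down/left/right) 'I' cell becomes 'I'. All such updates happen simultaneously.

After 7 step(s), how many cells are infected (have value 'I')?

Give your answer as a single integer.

Step 0 (initial): 1 infected
Step 1: +4 new -> 5 infected
Step 2: +6 new -> 11 infected
Step 3: +8 new -> 19 infected
Step 4: +6 new -> 25 infected
Step 5: +6 new -> 31 infected
Step 6: +3 new -> 34 infected
Step 7: +2 new -> 36 infected

Answer: 36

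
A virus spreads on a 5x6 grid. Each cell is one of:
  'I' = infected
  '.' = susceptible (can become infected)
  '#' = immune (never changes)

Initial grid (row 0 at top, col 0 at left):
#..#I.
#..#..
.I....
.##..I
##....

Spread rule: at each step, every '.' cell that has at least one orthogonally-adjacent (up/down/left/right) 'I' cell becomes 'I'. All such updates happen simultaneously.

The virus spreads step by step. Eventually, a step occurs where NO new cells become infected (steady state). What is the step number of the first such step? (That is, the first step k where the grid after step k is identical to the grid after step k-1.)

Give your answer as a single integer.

Step 0 (initial): 3 infected
Step 1: +8 new -> 11 infected
Step 2: +8 new -> 19 infected
Step 3: +2 new -> 21 infected
Step 4: +1 new -> 22 infected
Step 5: +0 new -> 22 infected

Answer: 5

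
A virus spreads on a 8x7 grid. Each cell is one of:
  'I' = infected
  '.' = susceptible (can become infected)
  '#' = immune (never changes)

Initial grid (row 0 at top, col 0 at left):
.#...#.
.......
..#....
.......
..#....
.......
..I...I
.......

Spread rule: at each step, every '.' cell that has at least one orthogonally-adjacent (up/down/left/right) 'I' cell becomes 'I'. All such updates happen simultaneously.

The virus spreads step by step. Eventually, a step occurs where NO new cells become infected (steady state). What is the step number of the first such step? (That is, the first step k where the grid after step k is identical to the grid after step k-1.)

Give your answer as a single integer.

Step 0 (initial): 2 infected
Step 1: +7 new -> 9 infected
Step 2: +9 new -> 18 infected
Step 3: +8 new -> 26 infected
Step 4: +6 new -> 32 infected
Step 5: +7 new -> 39 infected
Step 6: +6 new -> 45 infected
Step 7: +4 new -> 49 infected
Step 8: +3 new -> 52 infected
Step 9: +0 new -> 52 infected

Answer: 9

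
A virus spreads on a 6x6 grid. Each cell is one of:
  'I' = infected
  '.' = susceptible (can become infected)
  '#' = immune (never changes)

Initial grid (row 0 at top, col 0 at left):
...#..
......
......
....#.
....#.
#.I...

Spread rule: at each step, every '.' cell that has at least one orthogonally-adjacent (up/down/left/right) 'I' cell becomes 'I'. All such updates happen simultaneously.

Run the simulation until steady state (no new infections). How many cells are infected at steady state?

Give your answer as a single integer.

Answer: 32

Derivation:
Step 0 (initial): 1 infected
Step 1: +3 new -> 4 infected
Step 2: +4 new -> 8 infected
Step 3: +5 new -> 13 infected
Step 4: +5 new -> 18 infected
Step 5: +6 new -> 24 infected
Step 6: +4 new -> 28 infected
Step 7: +3 new -> 31 infected
Step 8: +1 new -> 32 infected
Step 9: +0 new -> 32 infected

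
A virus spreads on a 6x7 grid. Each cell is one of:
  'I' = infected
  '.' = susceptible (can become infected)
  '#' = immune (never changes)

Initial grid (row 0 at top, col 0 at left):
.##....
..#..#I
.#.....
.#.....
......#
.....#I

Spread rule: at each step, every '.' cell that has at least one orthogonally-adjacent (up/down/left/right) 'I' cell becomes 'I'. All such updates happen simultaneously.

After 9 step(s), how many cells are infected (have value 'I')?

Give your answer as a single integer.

Step 0 (initial): 2 infected
Step 1: +2 new -> 4 infected
Step 2: +3 new -> 7 infected
Step 3: +3 new -> 10 infected
Step 4: +5 new -> 15 infected
Step 5: +4 new -> 19 infected
Step 6: +3 new -> 22 infected
Step 7: +2 new -> 24 infected
Step 8: +2 new -> 26 infected
Step 9: +2 new -> 28 infected

Answer: 28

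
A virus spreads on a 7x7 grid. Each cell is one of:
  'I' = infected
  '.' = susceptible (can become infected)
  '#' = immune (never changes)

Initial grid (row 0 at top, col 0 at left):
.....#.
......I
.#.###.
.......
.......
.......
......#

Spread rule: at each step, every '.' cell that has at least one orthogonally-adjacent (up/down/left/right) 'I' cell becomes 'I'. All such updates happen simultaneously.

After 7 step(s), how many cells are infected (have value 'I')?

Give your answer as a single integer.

Answer: 33

Derivation:
Step 0 (initial): 1 infected
Step 1: +3 new -> 4 infected
Step 2: +2 new -> 6 infected
Step 3: +4 new -> 10 infected
Step 4: +5 new -> 15 infected
Step 5: +6 new -> 21 infected
Step 6: +6 new -> 27 infected
Step 7: +6 new -> 33 infected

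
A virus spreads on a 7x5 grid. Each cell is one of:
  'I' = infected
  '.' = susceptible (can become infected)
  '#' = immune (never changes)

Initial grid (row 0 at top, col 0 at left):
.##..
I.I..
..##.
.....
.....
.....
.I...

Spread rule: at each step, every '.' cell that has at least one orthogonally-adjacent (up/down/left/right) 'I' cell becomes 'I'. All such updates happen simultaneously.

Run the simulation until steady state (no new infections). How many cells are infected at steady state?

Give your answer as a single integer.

Step 0 (initial): 3 infected
Step 1: +7 new -> 10 infected
Step 2: +8 new -> 18 infected
Step 3: +7 new -> 25 infected
Step 4: +4 new -> 29 infected
Step 5: +2 new -> 31 infected
Step 6: +0 new -> 31 infected

Answer: 31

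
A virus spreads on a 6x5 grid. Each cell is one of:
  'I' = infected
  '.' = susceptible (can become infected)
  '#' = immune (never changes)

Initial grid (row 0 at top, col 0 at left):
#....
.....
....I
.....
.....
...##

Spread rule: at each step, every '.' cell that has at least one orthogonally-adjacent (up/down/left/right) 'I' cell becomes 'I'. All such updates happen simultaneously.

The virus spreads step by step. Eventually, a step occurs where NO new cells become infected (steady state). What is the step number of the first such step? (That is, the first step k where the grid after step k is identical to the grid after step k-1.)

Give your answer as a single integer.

Answer: 8

Derivation:
Step 0 (initial): 1 infected
Step 1: +3 new -> 4 infected
Step 2: +5 new -> 9 infected
Step 3: +5 new -> 14 infected
Step 4: +5 new -> 19 infected
Step 5: +5 new -> 24 infected
Step 6: +2 new -> 26 infected
Step 7: +1 new -> 27 infected
Step 8: +0 new -> 27 infected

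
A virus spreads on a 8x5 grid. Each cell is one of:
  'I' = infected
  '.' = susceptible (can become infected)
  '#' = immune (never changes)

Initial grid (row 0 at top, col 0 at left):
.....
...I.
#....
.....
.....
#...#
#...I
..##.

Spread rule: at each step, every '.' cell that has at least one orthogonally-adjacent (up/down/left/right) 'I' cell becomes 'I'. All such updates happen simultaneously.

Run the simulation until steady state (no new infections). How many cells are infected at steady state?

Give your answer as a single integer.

Step 0 (initial): 2 infected
Step 1: +6 new -> 8 infected
Step 2: +8 new -> 16 infected
Step 3: +8 new -> 24 infected
Step 4: +6 new -> 30 infected
Step 5: +3 new -> 33 infected
Step 6: +1 new -> 34 infected
Step 7: +0 new -> 34 infected

Answer: 34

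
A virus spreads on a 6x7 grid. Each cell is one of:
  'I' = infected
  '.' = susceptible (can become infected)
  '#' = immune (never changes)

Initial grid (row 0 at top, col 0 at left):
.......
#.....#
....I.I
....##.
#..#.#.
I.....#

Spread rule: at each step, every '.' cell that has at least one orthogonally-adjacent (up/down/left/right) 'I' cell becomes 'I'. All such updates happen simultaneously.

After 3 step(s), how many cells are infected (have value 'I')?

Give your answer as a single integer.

Answer: 24

Derivation:
Step 0 (initial): 3 infected
Step 1: +5 new -> 8 infected
Step 2: +8 new -> 16 infected
Step 3: +8 new -> 24 infected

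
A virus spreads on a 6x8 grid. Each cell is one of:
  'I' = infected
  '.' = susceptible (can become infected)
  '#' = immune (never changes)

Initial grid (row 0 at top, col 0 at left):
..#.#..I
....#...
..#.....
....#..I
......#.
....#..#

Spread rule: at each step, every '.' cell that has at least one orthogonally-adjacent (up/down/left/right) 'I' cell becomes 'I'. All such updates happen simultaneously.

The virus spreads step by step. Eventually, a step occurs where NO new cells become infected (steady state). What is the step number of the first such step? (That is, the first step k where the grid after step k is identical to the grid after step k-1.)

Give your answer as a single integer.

Answer: 11

Derivation:
Step 0 (initial): 2 infected
Step 1: +5 new -> 7 infected
Step 2: +4 new -> 11 infected
Step 3: +3 new -> 14 infected
Step 4: +3 new -> 17 infected
Step 5: +3 new -> 20 infected
Step 6: +4 new -> 24 infected
Step 7: +5 new -> 29 infected
Step 8: +4 new -> 33 infected
Step 9: +5 new -> 38 infected
Step 10: +2 new -> 40 infected
Step 11: +0 new -> 40 infected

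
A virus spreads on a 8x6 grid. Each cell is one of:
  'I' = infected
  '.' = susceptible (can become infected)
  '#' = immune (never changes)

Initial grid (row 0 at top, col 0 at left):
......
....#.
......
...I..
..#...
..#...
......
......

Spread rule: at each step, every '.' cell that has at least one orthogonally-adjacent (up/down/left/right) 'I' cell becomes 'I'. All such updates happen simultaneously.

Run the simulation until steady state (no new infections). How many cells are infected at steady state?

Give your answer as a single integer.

Answer: 45

Derivation:
Step 0 (initial): 1 infected
Step 1: +4 new -> 5 infected
Step 2: +7 new -> 12 infected
Step 3: +9 new -> 21 infected
Step 4: +11 new -> 32 infected
Step 5: +8 new -> 40 infected
Step 6: +4 new -> 44 infected
Step 7: +1 new -> 45 infected
Step 8: +0 new -> 45 infected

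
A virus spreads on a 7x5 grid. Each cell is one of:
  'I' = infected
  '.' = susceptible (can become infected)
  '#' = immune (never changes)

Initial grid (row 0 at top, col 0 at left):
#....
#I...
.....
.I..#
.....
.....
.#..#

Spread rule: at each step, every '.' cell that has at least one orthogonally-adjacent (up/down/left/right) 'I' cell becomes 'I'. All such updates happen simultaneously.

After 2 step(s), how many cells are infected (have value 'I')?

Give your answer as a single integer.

Step 0 (initial): 2 infected
Step 1: +6 new -> 8 infected
Step 2: +8 new -> 16 infected

Answer: 16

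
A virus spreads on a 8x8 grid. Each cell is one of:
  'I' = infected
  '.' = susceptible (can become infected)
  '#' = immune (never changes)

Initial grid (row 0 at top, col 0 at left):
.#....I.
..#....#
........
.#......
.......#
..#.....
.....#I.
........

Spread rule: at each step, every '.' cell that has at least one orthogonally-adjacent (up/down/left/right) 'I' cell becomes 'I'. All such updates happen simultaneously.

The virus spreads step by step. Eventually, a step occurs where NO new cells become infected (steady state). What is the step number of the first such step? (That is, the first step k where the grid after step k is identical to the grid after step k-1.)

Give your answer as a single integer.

Answer: 11

Derivation:
Step 0 (initial): 2 infected
Step 1: +6 new -> 8 infected
Step 2: +8 new -> 16 infected
Step 3: +8 new -> 24 infected
Step 4: +9 new -> 33 infected
Step 5: +5 new -> 38 infected
Step 6: +5 new -> 43 infected
Step 7: +5 new -> 48 infected
Step 8: +5 new -> 53 infected
Step 9: +3 new -> 56 infected
Step 10: +1 new -> 57 infected
Step 11: +0 new -> 57 infected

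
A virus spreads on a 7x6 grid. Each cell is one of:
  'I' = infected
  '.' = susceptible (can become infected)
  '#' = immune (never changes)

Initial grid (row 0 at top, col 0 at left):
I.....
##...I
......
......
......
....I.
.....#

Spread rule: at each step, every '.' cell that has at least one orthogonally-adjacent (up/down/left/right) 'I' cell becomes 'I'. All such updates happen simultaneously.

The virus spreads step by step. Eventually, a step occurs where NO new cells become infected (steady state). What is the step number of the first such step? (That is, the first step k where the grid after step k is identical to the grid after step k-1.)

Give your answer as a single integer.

Step 0 (initial): 3 infected
Step 1: +8 new -> 11 infected
Step 2: +10 new -> 21 infected
Step 3: +7 new -> 28 infected
Step 4: +5 new -> 33 infected
Step 5: +4 new -> 37 infected
Step 6: +2 new -> 39 infected
Step 7: +0 new -> 39 infected

Answer: 7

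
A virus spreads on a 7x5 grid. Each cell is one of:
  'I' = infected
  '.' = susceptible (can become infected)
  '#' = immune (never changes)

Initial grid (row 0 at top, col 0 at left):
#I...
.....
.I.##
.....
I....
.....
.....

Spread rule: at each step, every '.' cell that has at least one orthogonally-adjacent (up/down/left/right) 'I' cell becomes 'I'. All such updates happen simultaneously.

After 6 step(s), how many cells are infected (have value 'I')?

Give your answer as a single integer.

Answer: 32

Derivation:
Step 0 (initial): 3 infected
Step 1: +8 new -> 11 infected
Step 2: +7 new -> 18 infected
Step 3: +6 new -> 24 infected
Step 4: +5 new -> 29 infected
Step 5: +2 new -> 31 infected
Step 6: +1 new -> 32 infected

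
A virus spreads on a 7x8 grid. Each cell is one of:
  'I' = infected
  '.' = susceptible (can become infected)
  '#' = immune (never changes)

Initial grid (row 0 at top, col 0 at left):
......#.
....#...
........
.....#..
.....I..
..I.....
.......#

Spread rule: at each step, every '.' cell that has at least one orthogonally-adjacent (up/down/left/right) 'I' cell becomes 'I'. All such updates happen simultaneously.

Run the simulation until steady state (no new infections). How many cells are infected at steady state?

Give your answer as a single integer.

Answer: 52

Derivation:
Step 0 (initial): 2 infected
Step 1: +7 new -> 9 infected
Step 2: +12 new -> 21 infected
Step 3: +11 new -> 32 infected
Step 4: +7 new -> 39 infected
Step 5: +6 new -> 45 infected
Step 6: +5 new -> 50 infected
Step 7: +2 new -> 52 infected
Step 8: +0 new -> 52 infected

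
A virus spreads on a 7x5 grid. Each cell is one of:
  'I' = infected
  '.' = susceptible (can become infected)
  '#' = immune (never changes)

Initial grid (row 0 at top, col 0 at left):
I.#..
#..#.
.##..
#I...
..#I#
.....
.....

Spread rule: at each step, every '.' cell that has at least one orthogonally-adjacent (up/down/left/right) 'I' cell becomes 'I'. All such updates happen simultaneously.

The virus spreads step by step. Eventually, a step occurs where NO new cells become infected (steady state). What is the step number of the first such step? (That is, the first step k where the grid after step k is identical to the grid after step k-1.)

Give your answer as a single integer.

Answer: 7

Derivation:
Step 0 (initial): 3 infected
Step 1: +5 new -> 8 infected
Step 2: +8 new -> 16 infected
Step 3: +6 new -> 22 infected
Step 4: +2 new -> 24 infected
Step 5: +1 new -> 25 infected
Step 6: +1 new -> 26 infected
Step 7: +0 new -> 26 infected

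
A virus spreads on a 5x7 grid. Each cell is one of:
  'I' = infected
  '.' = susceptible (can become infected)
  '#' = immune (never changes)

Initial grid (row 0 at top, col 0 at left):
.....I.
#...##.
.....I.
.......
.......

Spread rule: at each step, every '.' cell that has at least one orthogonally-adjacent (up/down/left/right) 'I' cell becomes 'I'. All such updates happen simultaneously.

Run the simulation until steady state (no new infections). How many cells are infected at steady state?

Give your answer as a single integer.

Step 0 (initial): 2 infected
Step 1: +5 new -> 7 infected
Step 2: +6 new -> 13 infected
Step 3: +6 new -> 19 infected
Step 4: +5 new -> 24 infected
Step 5: +5 new -> 29 infected
Step 6: +2 new -> 31 infected
Step 7: +1 new -> 32 infected
Step 8: +0 new -> 32 infected

Answer: 32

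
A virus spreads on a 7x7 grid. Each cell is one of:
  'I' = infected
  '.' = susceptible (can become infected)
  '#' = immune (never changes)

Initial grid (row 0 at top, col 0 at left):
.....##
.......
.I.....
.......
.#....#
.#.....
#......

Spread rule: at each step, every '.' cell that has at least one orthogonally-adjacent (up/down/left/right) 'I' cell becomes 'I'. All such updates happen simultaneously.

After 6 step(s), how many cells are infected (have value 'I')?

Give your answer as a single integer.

Step 0 (initial): 1 infected
Step 1: +4 new -> 5 infected
Step 2: +6 new -> 11 infected
Step 3: +7 new -> 18 infected
Step 4: +7 new -> 25 infected
Step 5: +7 new -> 32 infected
Step 6: +6 new -> 38 infected

Answer: 38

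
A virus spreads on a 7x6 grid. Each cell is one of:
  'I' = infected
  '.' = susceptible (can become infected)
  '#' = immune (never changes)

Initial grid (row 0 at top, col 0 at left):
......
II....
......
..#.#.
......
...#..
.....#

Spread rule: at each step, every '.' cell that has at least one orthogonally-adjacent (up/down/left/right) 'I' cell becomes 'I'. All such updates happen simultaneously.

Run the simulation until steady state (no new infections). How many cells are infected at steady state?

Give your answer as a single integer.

Answer: 38

Derivation:
Step 0 (initial): 2 infected
Step 1: +5 new -> 7 infected
Step 2: +5 new -> 12 infected
Step 3: +5 new -> 17 infected
Step 4: +7 new -> 24 infected
Step 5: +6 new -> 30 infected
Step 6: +3 new -> 33 infected
Step 7: +3 new -> 36 infected
Step 8: +2 new -> 38 infected
Step 9: +0 new -> 38 infected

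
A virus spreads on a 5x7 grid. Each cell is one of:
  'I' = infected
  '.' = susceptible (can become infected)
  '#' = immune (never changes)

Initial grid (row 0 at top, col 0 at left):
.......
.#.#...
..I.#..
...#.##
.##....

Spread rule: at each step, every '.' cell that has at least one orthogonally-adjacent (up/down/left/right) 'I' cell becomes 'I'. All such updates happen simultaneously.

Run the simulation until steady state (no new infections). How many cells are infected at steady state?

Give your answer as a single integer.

Step 0 (initial): 1 infected
Step 1: +4 new -> 5 infected
Step 2: +3 new -> 8 infected
Step 3: +4 new -> 12 infected
Step 4: +3 new -> 15 infected
Step 5: +2 new -> 17 infected
Step 6: +2 new -> 19 infected
Step 7: +2 new -> 21 infected
Step 8: +1 new -> 22 infected
Step 9: +0 new -> 22 infected

Answer: 22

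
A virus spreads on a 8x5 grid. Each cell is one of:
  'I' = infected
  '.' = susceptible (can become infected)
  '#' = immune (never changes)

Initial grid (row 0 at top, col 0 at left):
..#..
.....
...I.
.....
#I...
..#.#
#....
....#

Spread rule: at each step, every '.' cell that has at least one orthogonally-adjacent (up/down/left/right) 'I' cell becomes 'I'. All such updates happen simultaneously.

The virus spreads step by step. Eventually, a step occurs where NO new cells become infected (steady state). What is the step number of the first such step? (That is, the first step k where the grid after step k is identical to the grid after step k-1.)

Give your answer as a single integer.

Step 0 (initial): 2 infected
Step 1: +7 new -> 9 infected
Step 2: +10 new -> 19 infected
Step 3: +7 new -> 26 infected
Step 4: +5 new -> 31 infected
Step 5: +3 new -> 34 infected
Step 6: +0 new -> 34 infected

Answer: 6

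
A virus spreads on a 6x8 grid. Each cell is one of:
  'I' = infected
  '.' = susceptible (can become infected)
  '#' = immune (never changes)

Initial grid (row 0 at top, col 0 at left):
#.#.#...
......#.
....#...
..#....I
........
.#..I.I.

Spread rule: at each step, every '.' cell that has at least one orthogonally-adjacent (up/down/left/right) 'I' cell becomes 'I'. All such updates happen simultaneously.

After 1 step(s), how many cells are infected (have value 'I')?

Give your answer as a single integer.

Answer: 11

Derivation:
Step 0 (initial): 3 infected
Step 1: +8 new -> 11 infected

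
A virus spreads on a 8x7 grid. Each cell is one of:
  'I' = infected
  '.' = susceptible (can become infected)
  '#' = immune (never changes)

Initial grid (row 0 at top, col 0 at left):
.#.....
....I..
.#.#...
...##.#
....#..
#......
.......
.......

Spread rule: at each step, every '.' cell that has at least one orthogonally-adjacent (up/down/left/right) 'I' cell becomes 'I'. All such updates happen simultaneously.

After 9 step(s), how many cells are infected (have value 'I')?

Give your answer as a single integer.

Answer: 47

Derivation:
Step 0 (initial): 1 infected
Step 1: +4 new -> 5 infected
Step 2: +5 new -> 10 infected
Step 3: +6 new -> 16 infected
Step 4: +3 new -> 19 infected
Step 5: +6 new -> 25 infected
Step 6: +7 new -> 32 infected
Step 7: +7 new -> 39 infected
Step 8: +5 new -> 44 infected
Step 9: +3 new -> 47 infected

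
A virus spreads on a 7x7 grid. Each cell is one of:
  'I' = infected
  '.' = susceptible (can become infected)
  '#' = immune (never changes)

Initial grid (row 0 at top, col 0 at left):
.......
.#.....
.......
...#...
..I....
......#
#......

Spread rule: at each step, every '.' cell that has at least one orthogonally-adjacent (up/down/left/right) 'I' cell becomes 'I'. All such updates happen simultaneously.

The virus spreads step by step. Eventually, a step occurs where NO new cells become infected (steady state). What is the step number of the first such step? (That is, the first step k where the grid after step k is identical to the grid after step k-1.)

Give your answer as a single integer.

Answer: 9

Derivation:
Step 0 (initial): 1 infected
Step 1: +4 new -> 5 infected
Step 2: +7 new -> 12 infected
Step 3: +10 new -> 22 infected
Step 4: +8 new -> 30 infected
Step 5: +7 new -> 37 infected
Step 6: +5 new -> 42 infected
Step 7: +2 new -> 44 infected
Step 8: +1 new -> 45 infected
Step 9: +0 new -> 45 infected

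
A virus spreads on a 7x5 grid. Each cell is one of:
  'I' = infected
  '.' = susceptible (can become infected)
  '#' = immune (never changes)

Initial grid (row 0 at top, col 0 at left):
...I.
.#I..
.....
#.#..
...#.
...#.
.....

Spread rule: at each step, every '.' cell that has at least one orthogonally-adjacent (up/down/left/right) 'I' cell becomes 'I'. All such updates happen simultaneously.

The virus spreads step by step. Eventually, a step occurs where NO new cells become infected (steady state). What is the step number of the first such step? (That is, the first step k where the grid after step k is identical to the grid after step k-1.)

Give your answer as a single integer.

Step 0 (initial): 2 infected
Step 1: +4 new -> 6 infected
Step 2: +4 new -> 10 infected
Step 3: +5 new -> 15 infected
Step 4: +3 new -> 18 infected
Step 5: +4 new -> 22 infected
Step 6: +4 new -> 26 infected
Step 7: +3 new -> 29 infected
Step 8: +1 new -> 30 infected
Step 9: +0 new -> 30 infected

Answer: 9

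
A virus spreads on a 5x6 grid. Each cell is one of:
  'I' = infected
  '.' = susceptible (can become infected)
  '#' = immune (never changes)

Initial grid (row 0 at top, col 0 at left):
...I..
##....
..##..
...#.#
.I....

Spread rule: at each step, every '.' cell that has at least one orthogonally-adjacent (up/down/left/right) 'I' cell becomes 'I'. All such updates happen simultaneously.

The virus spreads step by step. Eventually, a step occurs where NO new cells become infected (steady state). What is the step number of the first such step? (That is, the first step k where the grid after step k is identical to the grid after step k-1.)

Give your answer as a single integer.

Step 0 (initial): 2 infected
Step 1: +6 new -> 8 infected
Step 2: +8 new -> 16 infected
Step 3: +5 new -> 21 infected
Step 4: +3 new -> 24 infected
Step 5: +0 new -> 24 infected

Answer: 5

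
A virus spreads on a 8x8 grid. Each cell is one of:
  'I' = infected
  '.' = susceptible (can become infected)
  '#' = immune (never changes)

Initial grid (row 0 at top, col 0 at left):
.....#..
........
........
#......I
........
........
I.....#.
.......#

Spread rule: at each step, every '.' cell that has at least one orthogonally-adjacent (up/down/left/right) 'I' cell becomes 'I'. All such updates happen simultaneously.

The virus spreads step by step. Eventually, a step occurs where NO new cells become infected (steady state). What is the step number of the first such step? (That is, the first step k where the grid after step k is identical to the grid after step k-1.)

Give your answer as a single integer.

Answer: 9

Derivation:
Step 0 (initial): 2 infected
Step 1: +6 new -> 8 infected
Step 2: +9 new -> 17 infected
Step 3: +11 new -> 28 infected
Step 4: +11 new -> 39 infected
Step 5: +8 new -> 47 infected
Step 6: +6 new -> 53 infected
Step 7: +5 new -> 58 infected
Step 8: +2 new -> 60 infected
Step 9: +0 new -> 60 infected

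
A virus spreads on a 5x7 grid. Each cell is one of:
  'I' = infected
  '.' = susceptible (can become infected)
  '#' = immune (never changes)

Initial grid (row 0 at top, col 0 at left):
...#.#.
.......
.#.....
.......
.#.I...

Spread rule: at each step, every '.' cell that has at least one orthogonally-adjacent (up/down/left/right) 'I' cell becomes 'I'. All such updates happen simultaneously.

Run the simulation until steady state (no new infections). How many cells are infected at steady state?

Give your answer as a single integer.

Step 0 (initial): 1 infected
Step 1: +3 new -> 4 infected
Step 2: +4 new -> 8 infected
Step 3: +6 new -> 14 infected
Step 4: +5 new -> 19 infected
Step 5: +7 new -> 26 infected
Step 6: +3 new -> 29 infected
Step 7: +2 new -> 31 infected
Step 8: +0 new -> 31 infected

Answer: 31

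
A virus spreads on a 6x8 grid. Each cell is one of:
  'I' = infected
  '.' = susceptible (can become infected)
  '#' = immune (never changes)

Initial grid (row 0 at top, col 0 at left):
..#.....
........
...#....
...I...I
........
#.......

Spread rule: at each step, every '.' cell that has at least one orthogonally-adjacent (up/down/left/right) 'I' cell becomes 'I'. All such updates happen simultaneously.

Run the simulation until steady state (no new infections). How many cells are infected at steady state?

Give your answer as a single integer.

Answer: 45

Derivation:
Step 0 (initial): 2 infected
Step 1: +6 new -> 8 infected
Step 2: +11 new -> 19 infected
Step 3: +12 new -> 31 infected
Step 4: +9 new -> 40 infected
Step 5: +4 new -> 44 infected
Step 6: +1 new -> 45 infected
Step 7: +0 new -> 45 infected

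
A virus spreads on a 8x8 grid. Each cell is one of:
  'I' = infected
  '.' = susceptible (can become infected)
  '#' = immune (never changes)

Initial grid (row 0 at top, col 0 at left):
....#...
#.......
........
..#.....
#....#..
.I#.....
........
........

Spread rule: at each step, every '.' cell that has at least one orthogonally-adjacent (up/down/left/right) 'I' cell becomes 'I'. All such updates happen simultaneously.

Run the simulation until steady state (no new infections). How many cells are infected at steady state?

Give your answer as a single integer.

Answer: 58

Derivation:
Step 0 (initial): 1 infected
Step 1: +3 new -> 4 infected
Step 2: +5 new -> 9 infected
Step 3: +6 new -> 15 infected
Step 4: +8 new -> 23 infected
Step 5: +7 new -> 30 infected
Step 6: +8 new -> 38 infected
Step 7: +7 new -> 45 infected
Step 8: +6 new -> 51 infected
Step 9: +4 new -> 55 infected
Step 10: +2 new -> 57 infected
Step 11: +1 new -> 58 infected
Step 12: +0 new -> 58 infected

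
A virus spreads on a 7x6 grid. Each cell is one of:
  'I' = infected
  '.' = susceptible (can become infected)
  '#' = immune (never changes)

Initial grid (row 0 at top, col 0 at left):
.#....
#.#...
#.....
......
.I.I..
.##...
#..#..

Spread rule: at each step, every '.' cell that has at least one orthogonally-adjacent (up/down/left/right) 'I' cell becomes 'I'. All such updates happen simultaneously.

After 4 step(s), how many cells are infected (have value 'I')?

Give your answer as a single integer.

Answer: 27

Derivation:
Step 0 (initial): 2 infected
Step 1: +6 new -> 8 infected
Step 2: +8 new -> 16 infected
Step 3: +7 new -> 23 infected
Step 4: +4 new -> 27 infected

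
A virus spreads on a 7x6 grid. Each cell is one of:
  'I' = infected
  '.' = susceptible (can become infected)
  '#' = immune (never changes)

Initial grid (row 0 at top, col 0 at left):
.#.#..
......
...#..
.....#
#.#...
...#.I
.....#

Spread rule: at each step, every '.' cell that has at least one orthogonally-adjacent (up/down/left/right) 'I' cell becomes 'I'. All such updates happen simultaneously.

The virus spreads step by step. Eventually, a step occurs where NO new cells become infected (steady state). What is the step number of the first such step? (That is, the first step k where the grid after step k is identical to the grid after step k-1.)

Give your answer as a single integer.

Step 0 (initial): 1 infected
Step 1: +2 new -> 3 infected
Step 2: +2 new -> 5 infected
Step 3: +3 new -> 8 infected
Step 4: +3 new -> 11 infected
Step 5: +5 new -> 16 infected
Step 6: +7 new -> 23 infected
Step 7: +6 new -> 29 infected
Step 8: +3 new -> 32 infected
Step 9: +1 new -> 33 infected
Step 10: +1 new -> 34 infected
Step 11: +0 new -> 34 infected

Answer: 11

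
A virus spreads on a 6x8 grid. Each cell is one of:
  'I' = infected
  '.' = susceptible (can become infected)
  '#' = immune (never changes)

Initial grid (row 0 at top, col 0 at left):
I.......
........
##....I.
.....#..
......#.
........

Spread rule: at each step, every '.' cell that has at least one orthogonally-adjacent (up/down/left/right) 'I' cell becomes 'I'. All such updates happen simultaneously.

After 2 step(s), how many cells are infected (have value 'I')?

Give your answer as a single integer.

Answer: 15

Derivation:
Step 0 (initial): 2 infected
Step 1: +6 new -> 8 infected
Step 2: +7 new -> 15 infected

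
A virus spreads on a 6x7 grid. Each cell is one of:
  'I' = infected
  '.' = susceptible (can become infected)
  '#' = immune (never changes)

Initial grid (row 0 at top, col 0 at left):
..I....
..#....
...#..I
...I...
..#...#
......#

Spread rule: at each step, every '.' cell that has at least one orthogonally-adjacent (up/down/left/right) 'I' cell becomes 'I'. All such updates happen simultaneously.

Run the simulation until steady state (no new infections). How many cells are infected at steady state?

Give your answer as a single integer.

Answer: 37

Derivation:
Step 0 (initial): 3 infected
Step 1: +8 new -> 11 infected
Step 2: +12 new -> 23 infected
Step 3: +9 new -> 32 infected
Step 4: +4 new -> 36 infected
Step 5: +1 new -> 37 infected
Step 6: +0 new -> 37 infected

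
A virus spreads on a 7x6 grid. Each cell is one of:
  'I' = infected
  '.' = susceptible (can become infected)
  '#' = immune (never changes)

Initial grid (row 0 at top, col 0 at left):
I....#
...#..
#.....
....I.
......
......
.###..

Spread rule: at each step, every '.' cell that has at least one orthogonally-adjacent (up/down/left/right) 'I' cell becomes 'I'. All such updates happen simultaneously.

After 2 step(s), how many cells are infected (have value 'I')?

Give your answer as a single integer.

Step 0 (initial): 2 infected
Step 1: +6 new -> 8 infected
Step 2: +9 new -> 17 infected

Answer: 17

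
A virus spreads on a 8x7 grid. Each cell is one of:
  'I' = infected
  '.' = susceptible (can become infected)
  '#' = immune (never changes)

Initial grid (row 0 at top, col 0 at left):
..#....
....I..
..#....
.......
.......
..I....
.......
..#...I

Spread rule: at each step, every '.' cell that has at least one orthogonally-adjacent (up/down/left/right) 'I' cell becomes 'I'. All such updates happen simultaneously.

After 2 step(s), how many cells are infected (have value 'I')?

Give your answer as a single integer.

Step 0 (initial): 3 infected
Step 1: +10 new -> 13 infected
Step 2: +17 new -> 30 infected

Answer: 30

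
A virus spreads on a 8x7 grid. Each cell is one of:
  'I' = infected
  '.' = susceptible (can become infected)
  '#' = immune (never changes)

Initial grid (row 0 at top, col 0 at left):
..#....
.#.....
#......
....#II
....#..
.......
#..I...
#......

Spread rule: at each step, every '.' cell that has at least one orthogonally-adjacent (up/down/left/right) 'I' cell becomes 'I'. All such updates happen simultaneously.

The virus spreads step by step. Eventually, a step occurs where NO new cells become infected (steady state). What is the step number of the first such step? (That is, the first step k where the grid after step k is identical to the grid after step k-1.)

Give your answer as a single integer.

Step 0 (initial): 3 infected
Step 1: +8 new -> 11 infected
Step 2: +12 new -> 23 infected
Step 3: +10 new -> 33 infected
Step 4: +7 new -> 40 infected
Step 5: +5 new -> 45 infected
Step 6: +1 new -> 46 infected
Step 7: +0 new -> 46 infected

Answer: 7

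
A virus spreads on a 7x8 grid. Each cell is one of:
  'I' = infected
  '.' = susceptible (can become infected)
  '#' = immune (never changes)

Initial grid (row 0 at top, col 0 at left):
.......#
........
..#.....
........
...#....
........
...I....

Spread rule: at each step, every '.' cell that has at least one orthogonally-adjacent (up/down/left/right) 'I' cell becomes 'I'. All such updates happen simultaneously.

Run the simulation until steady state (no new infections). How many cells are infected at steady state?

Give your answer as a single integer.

Answer: 53

Derivation:
Step 0 (initial): 1 infected
Step 1: +3 new -> 4 infected
Step 2: +4 new -> 8 infected
Step 3: +6 new -> 14 infected
Step 4: +7 new -> 21 infected
Step 5: +7 new -> 28 infected
Step 6: +7 new -> 35 infected
Step 7: +7 new -> 42 infected
Step 8: +7 new -> 49 infected
Step 9: +4 new -> 53 infected
Step 10: +0 new -> 53 infected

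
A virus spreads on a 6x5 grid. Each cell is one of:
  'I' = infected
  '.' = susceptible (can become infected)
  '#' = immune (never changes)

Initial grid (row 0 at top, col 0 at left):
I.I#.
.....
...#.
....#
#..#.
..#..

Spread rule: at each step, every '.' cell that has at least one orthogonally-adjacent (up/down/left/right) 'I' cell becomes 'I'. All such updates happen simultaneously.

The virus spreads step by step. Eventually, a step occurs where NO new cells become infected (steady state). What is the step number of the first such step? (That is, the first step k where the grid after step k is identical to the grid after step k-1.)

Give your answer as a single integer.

Answer: 8

Derivation:
Step 0 (initial): 2 infected
Step 1: +3 new -> 5 infected
Step 2: +4 new -> 9 infected
Step 3: +4 new -> 13 infected
Step 4: +5 new -> 18 infected
Step 5: +1 new -> 19 infected
Step 6: +1 new -> 20 infected
Step 7: +1 new -> 21 infected
Step 8: +0 new -> 21 infected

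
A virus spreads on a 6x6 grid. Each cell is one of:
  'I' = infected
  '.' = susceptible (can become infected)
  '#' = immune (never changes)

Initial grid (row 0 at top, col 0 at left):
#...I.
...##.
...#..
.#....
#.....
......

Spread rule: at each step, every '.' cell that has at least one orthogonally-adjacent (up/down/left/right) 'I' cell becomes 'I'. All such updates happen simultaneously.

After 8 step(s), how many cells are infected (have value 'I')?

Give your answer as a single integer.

Answer: 29

Derivation:
Step 0 (initial): 1 infected
Step 1: +2 new -> 3 infected
Step 2: +2 new -> 5 infected
Step 3: +3 new -> 8 infected
Step 4: +4 new -> 12 infected
Step 5: +5 new -> 17 infected
Step 6: +5 new -> 22 infected
Step 7: +5 new -> 27 infected
Step 8: +2 new -> 29 infected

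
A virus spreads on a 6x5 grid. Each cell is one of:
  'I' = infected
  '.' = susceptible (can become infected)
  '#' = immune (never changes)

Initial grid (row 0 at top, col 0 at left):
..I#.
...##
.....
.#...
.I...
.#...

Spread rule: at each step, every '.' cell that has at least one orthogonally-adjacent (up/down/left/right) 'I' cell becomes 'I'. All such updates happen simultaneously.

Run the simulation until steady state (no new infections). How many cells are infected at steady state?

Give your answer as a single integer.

Step 0 (initial): 2 infected
Step 1: +4 new -> 6 infected
Step 2: +8 new -> 14 infected
Step 3: +7 new -> 21 infected
Step 4: +3 new -> 24 infected
Step 5: +0 new -> 24 infected

Answer: 24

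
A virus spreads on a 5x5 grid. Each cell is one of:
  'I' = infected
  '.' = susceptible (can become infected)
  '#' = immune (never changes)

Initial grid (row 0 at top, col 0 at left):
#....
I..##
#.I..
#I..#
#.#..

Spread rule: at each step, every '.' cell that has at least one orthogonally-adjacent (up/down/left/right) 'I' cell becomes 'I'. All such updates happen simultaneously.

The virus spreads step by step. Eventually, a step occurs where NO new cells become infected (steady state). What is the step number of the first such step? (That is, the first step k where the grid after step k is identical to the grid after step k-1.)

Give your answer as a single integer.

Step 0 (initial): 3 infected
Step 1: +6 new -> 9 infected
Step 2: +4 new -> 13 infected
Step 3: +2 new -> 15 infected
Step 4: +2 new -> 17 infected
Step 5: +0 new -> 17 infected

Answer: 5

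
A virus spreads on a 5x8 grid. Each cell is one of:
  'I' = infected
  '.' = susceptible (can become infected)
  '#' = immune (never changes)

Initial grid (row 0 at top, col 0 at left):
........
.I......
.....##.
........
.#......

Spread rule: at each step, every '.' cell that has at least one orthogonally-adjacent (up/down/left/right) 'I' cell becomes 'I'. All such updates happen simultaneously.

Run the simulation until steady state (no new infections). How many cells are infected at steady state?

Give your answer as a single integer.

Answer: 37

Derivation:
Step 0 (initial): 1 infected
Step 1: +4 new -> 5 infected
Step 2: +6 new -> 11 infected
Step 3: +5 new -> 16 infected
Step 4: +6 new -> 22 infected
Step 5: +4 new -> 26 infected
Step 6: +4 new -> 30 infected
Step 7: +4 new -> 34 infected
Step 8: +2 new -> 36 infected
Step 9: +1 new -> 37 infected
Step 10: +0 new -> 37 infected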